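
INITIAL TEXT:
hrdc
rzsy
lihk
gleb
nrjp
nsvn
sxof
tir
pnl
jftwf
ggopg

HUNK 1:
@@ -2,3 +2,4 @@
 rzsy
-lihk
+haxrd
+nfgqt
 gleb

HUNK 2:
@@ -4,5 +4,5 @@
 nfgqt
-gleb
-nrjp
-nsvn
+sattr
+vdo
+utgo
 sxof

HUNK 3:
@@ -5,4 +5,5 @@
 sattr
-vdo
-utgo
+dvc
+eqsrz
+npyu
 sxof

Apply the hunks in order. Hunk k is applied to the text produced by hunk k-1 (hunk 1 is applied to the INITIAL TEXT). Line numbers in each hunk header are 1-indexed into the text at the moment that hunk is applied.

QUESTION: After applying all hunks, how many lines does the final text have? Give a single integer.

Answer: 13

Derivation:
Hunk 1: at line 2 remove [lihk] add [haxrd,nfgqt] -> 12 lines: hrdc rzsy haxrd nfgqt gleb nrjp nsvn sxof tir pnl jftwf ggopg
Hunk 2: at line 4 remove [gleb,nrjp,nsvn] add [sattr,vdo,utgo] -> 12 lines: hrdc rzsy haxrd nfgqt sattr vdo utgo sxof tir pnl jftwf ggopg
Hunk 3: at line 5 remove [vdo,utgo] add [dvc,eqsrz,npyu] -> 13 lines: hrdc rzsy haxrd nfgqt sattr dvc eqsrz npyu sxof tir pnl jftwf ggopg
Final line count: 13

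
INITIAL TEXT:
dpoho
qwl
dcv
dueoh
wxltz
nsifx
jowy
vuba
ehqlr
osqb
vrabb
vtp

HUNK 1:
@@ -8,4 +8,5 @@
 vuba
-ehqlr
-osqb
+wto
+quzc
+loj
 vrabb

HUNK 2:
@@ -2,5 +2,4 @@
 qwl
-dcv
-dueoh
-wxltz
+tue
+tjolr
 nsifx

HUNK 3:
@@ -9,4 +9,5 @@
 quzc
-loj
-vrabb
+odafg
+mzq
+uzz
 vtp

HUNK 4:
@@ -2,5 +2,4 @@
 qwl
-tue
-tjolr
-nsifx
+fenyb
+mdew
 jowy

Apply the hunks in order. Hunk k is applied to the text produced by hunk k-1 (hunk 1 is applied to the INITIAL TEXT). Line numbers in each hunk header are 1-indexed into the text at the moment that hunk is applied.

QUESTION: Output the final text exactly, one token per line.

Hunk 1: at line 8 remove [ehqlr,osqb] add [wto,quzc,loj] -> 13 lines: dpoho qwl dcv dueoh wxltz nsifx jowy vuba wto quzc loj vrabb vtp
Hunk 2: at line 2 remove [dcv,dueoh,wxltz] add [tue,tjolr] -> 12 lines: dpoho qwl tue tjolr nsifx jowy vuba wto quzc loj vrabb vtp
Hunk 3: at line 9 remove [loj,vrabb] add [odafg,mzq,uzz] -> 13 lines: dpoho qwl tue tjolr nsifx jowy vuba wto quzc odafg mzq uzz vtp
Hunk 4: at line 2 remove [tue,tjolr,nsifx] add [fenyb,mdew] -> 12 lines: dpoho qwl fenyb mdew jowy vuba wto quzc odafg mzq uzz vtp

Answer: dpoho
qwl
fenyb
mdew
jowy
vuba
wto
quzc
odafg
mzq
uzz
vtp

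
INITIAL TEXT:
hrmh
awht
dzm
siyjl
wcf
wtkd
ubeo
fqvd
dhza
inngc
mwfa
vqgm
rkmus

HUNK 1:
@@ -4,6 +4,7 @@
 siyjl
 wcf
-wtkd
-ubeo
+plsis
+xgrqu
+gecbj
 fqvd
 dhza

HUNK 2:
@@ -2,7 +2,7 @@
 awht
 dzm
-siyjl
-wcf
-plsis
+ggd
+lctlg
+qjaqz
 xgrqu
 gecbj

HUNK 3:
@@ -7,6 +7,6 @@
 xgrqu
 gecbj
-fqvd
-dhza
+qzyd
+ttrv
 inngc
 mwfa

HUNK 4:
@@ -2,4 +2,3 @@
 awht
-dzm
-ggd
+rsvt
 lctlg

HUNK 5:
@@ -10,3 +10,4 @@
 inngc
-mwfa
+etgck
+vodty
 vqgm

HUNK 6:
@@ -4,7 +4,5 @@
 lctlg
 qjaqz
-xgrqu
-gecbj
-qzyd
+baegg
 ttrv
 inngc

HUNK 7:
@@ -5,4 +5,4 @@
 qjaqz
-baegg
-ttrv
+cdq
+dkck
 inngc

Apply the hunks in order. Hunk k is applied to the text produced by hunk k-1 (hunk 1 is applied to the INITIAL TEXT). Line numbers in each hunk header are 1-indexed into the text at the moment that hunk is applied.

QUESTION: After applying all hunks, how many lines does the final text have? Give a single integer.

Answer: 12

Derivation:
Hunk 1: at line 4 remove [wtkd,ubeo] add [plsis,xgrqu,gecbj] -> 14 lines: hrmh awht dzm siyjl wcf plsis xgrqu gecbj fqvd dhza inngc mwfa vqgm rkmus
Hunk 2: at line 2 remove [siyjl,wcf,plsis] add [ggd,lctlg,qjaqz] -> 14 lines: hrmh awht dzm ggd lctlg qjaqz xgrqu gecbj fqvd dhza inngc mwfa vqgm rkmus
Hunk 3: at line 7 remove [fqvd,dhza] add [qzyd,ttrv] -> 14 lines: hrmh awht dzm ggd lctlg qjaqz xgrqu gecbj qzyd ttrv inngc mwfa vqgm rkmus
Hunk 4: at line 2 remove [dzm,ggd] add [rsvt] -> 13 lines: hrmh awht rsvt lctlg qjaqz xgrqu gecbj qzyd ttrv inngc mwfa vqgm rkmus
Hunk 5: at line 10 remove [mwfa] add [etgck,vodty] -> 14 lines: hrmh awht rsvt lctlg qjaqz xgrqu gecbj qzyd ttrv inngc etgck vodty vqgm rkmus
Hunk 6: at line 4 remove [xgrqu,gecbj,qzyd] add [baegg] -> 12 lines: hrmh awht rsvt lctlg qjaqz baegg ttrv inngc etgck vodty vqgm rkmus
Hunk 7: at line 5 remove [baegg,ttrv] add [cdq,dkck] -> 12 lines: hrmh awht rsvt lctlg qjaqz cdq dkck inngc etgck vodty vqgm rkmus
Final line count: 12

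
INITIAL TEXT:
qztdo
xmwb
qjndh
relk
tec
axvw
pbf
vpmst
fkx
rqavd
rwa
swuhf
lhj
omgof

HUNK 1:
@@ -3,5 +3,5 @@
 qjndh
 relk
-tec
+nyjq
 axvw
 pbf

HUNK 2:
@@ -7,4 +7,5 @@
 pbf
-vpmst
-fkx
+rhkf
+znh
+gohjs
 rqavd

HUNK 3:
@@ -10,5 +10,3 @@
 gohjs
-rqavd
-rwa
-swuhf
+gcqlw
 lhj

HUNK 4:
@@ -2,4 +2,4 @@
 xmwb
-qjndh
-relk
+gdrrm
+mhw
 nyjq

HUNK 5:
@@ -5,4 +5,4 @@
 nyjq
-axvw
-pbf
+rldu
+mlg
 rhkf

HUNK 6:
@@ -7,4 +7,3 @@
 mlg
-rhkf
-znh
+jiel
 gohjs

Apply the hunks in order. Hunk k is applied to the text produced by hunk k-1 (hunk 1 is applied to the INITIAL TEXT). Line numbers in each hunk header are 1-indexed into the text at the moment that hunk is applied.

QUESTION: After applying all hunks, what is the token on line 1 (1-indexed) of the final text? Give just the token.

Answer: qztdo

Derivation:
Hunk 1: at line 3 remove [tec] add [nyjq] -> 14 lines: qztdo xmwb qjndh relk nyjq axvw pbf vpmst fkx rqavd rwa swuhf lhj omgof
Hunk 2: at line 7 remove [vpmst,fkx] add [rhkf,znh,gohjs] -> 15 lines: qztdo xmwb qjndh relk nyjq axvw pbf rhkf znh gohjs rqavd rwa swuhf lhj omgof
Hunk 3: at line 10 remove [rqavd,rwa,swuhf] add [gcqlw] -> 13 lines: qztdo xmwb qjndh relk nyjq axvw pbf rhkf znh gohjs gcqlw lhj omgof
Hunk 4: at line 2 remove [qjndh,relk] add [gdrrm,mhw] -> 13 lines: qztdo xmwb gdrrm mhw nyjq axvw pbf rhkf znh gohjs gcqlw lhj omgof
Hunk 5: at line 5 remove [axvw,pbf] add [rldu,mlg] -> 13 lines: qztdo xmwb gdrrm mhw nyjq rldu mlg rhkf znh gohjs gcqlw lhj omgof
Hunk 6: at line 7 remove [rhkf,znh] add [jiel] -> 12 lines: qztdo xmwb gdrrm mhw nyjq rldu mlg jiel gohjs gcqlw lhj omgof
Final line 1: qztdo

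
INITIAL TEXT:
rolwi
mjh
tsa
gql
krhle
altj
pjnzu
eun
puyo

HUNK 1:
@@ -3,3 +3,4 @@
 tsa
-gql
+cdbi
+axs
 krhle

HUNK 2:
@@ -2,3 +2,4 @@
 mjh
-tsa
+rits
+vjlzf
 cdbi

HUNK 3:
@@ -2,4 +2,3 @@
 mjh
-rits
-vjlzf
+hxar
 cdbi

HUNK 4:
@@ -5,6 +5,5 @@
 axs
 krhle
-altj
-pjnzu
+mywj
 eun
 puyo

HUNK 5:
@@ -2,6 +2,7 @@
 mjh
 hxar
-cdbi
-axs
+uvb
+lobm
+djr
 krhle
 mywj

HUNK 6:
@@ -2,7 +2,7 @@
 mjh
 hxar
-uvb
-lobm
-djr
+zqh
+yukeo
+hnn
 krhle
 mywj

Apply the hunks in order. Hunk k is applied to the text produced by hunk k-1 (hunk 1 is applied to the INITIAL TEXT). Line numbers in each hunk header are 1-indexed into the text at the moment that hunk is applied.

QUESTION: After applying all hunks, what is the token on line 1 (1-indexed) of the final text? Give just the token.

Answer: rolwi

Derivation:
Hunk 1: at line 3 remove [gql] add [cdbi,axs] -> 10 lines: rolwi mjh tsa cdbi axs krhle altj pjnzu eun puyo
Hunk 2: at line 2 remove [tsa] add [rits,vjlzf] -> 11 lines: rolwi mjh rits vjlzf cdbi axs krhle altj pjnzu eun puyo
Hunk 3: at line 2 remove [rits,vjlzf] add [hxar] -> 10 lines: rolwi mjh hxar cdbi axs krhle altj pjnzu eun puyo
Hunk 4: at line 5 remove [altj,pjnzu] add [mywj] -> 9 lines: rolwi mjh hxar cdbi axs krhle mywj eun puyo
Hunk 5: at line 2 remove [cdbi,axs] add [uvb,lobm,djr] -> 10 lines: rolwi mjh hxar uvb lobm djr krhle mywj eun puyo
Hunk 6: at line 2 remove [uvb,lobm,djr] add [zqh,yukeo,hnn] -> 10 lines: rolwi mjh hxar zqh yukeo hnn krhle mywj eun puyo
Final line 1: rolwi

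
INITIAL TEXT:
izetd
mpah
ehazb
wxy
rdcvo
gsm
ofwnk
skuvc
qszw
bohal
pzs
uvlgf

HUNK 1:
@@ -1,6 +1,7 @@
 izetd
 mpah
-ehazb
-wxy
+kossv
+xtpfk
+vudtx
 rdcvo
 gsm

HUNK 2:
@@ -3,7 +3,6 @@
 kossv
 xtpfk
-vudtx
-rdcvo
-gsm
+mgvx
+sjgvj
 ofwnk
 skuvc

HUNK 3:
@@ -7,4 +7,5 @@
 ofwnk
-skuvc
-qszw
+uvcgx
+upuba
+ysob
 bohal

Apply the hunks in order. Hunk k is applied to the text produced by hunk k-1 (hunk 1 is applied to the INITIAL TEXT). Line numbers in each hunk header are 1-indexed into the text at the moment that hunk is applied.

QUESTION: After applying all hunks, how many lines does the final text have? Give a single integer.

Answer: 13

Derivation:
Hunk 1: at line 1 remove [ehazb,wxy] add [kossv,xtpfk,vudtx] -> 13 lines: izetd mpah kossv xtpfk vudtx rdcvo gsm ofwnk skuvc qszw bohal pzs uvlgf
Hunk 2: at line 3 remove [vudtx,rdcvo,gsm] add [mgvx,sjgvj] -> 12 lines: izetd mpah kossv xtpfk mgvx sjgvj ofwnk skuvc qszw bohal pzs uvlgf
Hunk 3: at line 7 remove [skuvc,qszw] add [uvcgx,upuba,ysob] -> 13 lines: izetd mpah kossv xtpfk mgvx sjgvj ofwnk uvcgx upuba ysob bohal pzs uvlgf
Final line count: 13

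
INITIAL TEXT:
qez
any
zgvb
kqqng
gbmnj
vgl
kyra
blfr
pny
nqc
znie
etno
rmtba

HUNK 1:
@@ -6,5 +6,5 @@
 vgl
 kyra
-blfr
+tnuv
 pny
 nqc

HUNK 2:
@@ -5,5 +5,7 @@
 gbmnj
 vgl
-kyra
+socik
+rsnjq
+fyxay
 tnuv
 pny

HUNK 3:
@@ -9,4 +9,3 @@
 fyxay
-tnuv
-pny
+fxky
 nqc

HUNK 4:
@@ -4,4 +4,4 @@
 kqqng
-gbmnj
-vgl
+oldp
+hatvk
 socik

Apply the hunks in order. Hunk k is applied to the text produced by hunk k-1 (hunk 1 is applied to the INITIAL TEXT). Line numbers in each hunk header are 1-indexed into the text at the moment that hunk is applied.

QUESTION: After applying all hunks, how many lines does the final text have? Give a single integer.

Answer: 14

Derivation:
Hunk 1: at line 6 remove [blfr] add [tnuv] -> 13 lines: qez any zgvb kqqng gbmnj vgl kyra tnuv pny nqc znie etno rmtba
Hunk 2: at line 5 remove [kyra] add [socik,rsnjq,fyxay] -> 15 lines: qez any zgvb kqqng gbmnj vgl socik rsnjq fyxay tnuv pny nqc znie etno rmtba
Hunk 3: at line 9 remove [tnuv,pny] add [fxky] -> 14 lines: qez any zgvb kqqng gbmnj vgl socik rsnjq fyxay fxky nqc znie etno rmtba
Hunk 4: at line 4 remove [gbmnj,vgl] add [oldp,hatvk] -> 14 lines: qez any zgvb kqqng oldp hatvk socik rsnjq fyxay fxky nqc znie etno rmtba
Final line count: 14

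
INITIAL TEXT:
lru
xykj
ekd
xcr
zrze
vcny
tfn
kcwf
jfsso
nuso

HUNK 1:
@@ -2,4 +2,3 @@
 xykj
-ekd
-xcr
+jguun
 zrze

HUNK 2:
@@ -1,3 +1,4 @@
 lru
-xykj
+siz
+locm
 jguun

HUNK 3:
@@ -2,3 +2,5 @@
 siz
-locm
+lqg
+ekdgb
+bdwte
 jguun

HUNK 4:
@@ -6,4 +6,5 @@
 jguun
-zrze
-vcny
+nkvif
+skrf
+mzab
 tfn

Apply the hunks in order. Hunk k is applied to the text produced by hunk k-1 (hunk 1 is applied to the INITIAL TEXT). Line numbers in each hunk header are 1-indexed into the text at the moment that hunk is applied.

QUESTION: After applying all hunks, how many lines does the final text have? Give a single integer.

Answer: 13

Derivation:
Hunk 1: at line 2 remove [ekd,xcr] add [jguun] -> 9 lines: lru xykj jguun zrze vcny tfn kcwf jfsso nuso
Hunk 2: at line 1 remove [xykj] add [siz,locm] -> 10 lines: lru siz locm jguun zrze vcny tfn kcwf jfsso nuso
Hunk 3: at line 2 remove [locm] add [lqg,ekdgb,bdwte] -> 12 lines: lru siz lqg ekdgb bdwte jguun zrze vcny tfn kcwf jfsso nuso
Hunk 4: at line 6 remove [zrze,vcny] add [nkvif,skrf,mzab] -> 13 lines: lru siz lqg ekdgb bdwte jguun nkvif skrf mzab tfn kcwf jfsso nuso
Final line count: 13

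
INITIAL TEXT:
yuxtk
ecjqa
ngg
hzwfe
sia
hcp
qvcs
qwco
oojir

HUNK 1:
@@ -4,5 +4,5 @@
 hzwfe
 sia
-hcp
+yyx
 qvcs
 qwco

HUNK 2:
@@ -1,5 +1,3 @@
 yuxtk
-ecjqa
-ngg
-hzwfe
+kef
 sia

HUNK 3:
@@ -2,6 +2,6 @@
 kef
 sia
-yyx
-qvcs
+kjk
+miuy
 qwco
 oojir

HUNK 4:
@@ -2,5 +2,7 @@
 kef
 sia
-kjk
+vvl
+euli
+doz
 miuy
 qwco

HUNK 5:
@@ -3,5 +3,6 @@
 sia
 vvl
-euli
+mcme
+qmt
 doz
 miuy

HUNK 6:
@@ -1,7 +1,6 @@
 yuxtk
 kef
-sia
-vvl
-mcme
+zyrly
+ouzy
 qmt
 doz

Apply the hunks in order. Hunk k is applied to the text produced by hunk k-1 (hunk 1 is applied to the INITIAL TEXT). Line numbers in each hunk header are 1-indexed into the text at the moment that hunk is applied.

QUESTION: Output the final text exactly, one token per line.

Hunk 1: at line 4 remove [hcp] add [yyx] -> 9 lines: yuxtk ecjqa ngg hzwfe sia yyx qvcs qwco oojir
Hunk 2: at line 1 remove [ecjqa,ngg,hzwfe] add [kef] -> 7 lines: yuxtk kef sia yyx qvcs qwco oojir
Hunk 3: at line 2 remove [yyx,qvcs] add [kjk,miuy] -> 7 lines: yuxtk kef sia kjk miuy qwco oojir
Hunk 4: at line 2 remove [kjk] add [vvl,euli,doz] -> 9 lines: yuxtk kef sia vvl euli doz miuy qwco oojir
Hunk 5: at line 3 remove [euli] add [mcme,qmt] -> 10 lines: yuxtk kef sia vvl mcme qmt doz miuy qwco oojir
Hunk 6: at line 1 remove [sia,vvl,mcme] add [zyrly,ouzy] -> 9 lines: yuxtk kef zyrly ouzy qmt doz miuy qwco oojir

Answer: yuxtk
kef
zyrly
ouzy
qmt
doz
miuy
qwco
oojir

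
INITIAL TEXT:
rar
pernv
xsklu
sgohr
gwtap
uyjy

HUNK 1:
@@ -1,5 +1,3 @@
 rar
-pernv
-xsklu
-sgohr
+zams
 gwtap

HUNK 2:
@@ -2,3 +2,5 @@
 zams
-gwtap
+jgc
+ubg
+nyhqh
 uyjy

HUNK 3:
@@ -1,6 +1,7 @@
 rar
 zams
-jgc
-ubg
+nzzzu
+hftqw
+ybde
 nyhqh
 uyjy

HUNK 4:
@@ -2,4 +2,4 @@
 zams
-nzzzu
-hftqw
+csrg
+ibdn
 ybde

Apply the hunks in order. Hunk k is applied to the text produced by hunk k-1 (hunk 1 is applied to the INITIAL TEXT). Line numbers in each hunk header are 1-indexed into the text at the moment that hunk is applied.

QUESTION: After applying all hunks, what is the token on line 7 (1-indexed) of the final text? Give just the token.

Answer: uyjy

Derivation:
Hunk 1: at line 1 remove [pernv,xsklu,sgohr] add [zams] -> 4 lines: rar zams gwtap uyjy
Hunk 2: at line 2 remove [gwtap] add [jgc,ubg,nyhqh] -> 6 lines: rar zams jgc ubg nyhqh uyjy
Hunk 3: at line 1 remove [jgc,ubg] add [nzzzu,hftqw,ybde] -> 7 lines: rar zams nzzzu hftqw ybde nyhqh uyjy
Hunk 4: at line 2 remove [nzzzu,hftqw] add [csrg,ibdn] -> 7 lines: rar zams csrg ibdn ybde nyhqh uyjy
Final line 7: uyjy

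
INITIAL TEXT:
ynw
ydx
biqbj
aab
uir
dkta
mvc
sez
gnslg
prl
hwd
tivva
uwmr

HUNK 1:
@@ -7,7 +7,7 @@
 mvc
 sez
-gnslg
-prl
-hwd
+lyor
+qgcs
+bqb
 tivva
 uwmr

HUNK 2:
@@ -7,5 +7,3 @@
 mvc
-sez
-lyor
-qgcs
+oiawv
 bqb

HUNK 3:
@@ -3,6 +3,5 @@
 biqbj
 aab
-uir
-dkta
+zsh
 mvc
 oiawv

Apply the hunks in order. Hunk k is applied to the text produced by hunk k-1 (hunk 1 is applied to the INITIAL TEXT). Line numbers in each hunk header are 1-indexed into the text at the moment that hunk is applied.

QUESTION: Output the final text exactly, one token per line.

Hunk 1: at line 7 remove [gnslg,prl,hwd] add [lyor,qgcs,bqb] -> 13 lines: ynw ydx biqbj aab uir dkta mvc sez lyor qgcs bqb tivva uwmr
Hunk 2: at line 7 remove [sez,lyor,qgcs] add [oiawv] -> 11 lines: ynw ydx biqbj aab uir dkta mvc oiawv bqb tivva uwmr
Hunk 3: at line 3 remove [uir,dkta] add [zsh] -> 10 lines: ynw ydx biqbj aab zsh mvc oiawv bqb tivva uwmr

Answer: ynw
ydx
biqbj
aab
zsh
mvc
oiawv
bqb
tivva
uwmr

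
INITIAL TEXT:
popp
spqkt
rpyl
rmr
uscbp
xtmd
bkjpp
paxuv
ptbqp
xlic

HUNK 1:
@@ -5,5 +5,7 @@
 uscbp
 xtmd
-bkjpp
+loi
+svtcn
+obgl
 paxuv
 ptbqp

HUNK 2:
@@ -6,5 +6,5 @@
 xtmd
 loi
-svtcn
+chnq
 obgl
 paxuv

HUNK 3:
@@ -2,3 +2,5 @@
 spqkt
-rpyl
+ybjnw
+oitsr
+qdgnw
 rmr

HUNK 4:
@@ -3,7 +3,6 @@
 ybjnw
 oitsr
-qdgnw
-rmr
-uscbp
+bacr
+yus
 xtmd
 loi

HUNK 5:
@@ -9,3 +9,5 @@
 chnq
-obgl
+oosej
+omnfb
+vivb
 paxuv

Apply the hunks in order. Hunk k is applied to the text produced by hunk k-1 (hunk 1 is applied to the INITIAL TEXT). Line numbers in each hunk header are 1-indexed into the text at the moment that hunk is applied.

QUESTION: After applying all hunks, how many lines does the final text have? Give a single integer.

Hunk 1: at line 5 remove [bkjpp] add [loi,svtcn,obgl] -> 12 lines: popp spqkt rpyl rmr uscbp xtmd loi svtcn obgl paxuv ptbqp xlic
Hunk 2: at line 6 remove [svtcn] add [chnq] -> 12 lines: popp spqkt rpyl rmr uscbp xtmd loi chnq obgl paxuv ptbqp xlic
Hunk 3: at line 2 remove [rpyl] add [ybjnw,oitsr,qdgnw] -> 14 lines: popp spqkt ybjnw oitsr qdgnw rmr uscbp xtmd loi chnq obgl paxuv ptbqp xlic
Hunk 4: at line 3 remove [qdgnw,rmr,uscbp] add [bacr,yus] -> 13 lines: popp spqkt ybjnw oitsr bacr yus xtmd loi chnq obgl paxuv ptbqp xlic
Hunk 5: at line 9 remove [obgl] add [oosej,omnfb,vivb] -> 15 lines: popp spqkt ybjnw oitsr bacr yus xtmd loi chnq oosej omnfb vivb paxuv ptbqp xlic
Final line count: 15

Answer: 15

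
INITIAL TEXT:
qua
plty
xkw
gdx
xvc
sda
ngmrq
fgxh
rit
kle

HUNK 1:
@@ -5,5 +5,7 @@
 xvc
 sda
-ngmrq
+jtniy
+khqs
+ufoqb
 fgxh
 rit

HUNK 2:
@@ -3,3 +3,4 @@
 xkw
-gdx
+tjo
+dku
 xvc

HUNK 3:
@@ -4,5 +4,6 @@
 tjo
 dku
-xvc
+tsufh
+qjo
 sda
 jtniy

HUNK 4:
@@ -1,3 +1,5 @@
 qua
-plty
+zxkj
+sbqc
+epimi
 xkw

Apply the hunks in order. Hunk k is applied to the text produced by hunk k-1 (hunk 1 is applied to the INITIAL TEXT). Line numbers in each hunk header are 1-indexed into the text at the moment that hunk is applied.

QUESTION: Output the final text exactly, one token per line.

Hunk 1: at line 5 remove [ngmrq] add [jtniy,khqs,ufoqb] -> 12 lines: qua plty xkw gdx xvc sda jtniy khqs ufoqb fgxh rit kle
Hunk 2: at line 3 remove [gdx] add [tjo,dku] -> 13 lines: qua plty xkw tjo dku xvc sda jtniy khqs ufoqb fgxh rit kle
Hunk 3: at line 4 remove [xvc] add [tsufh,qjo] -> 14 lines: qua plty xkw tjo dku tsufh qjo sda jtniy khqs ufoqb fgxh rit kle
Hunk 4: at line 1 remove [plty] add [zxkj,sbqc,epimi] -> 16 lines: qua zxkj sbqc epimi xkw tjo dku tsufh qjo sda jtniy khqs ufoqb fgxh rit kle

Answer: qua
zxkj
sbqc
epimi
xkw
tjo
dku
tsufh
qjo
sda
jtniy
khqs
ufoqb
fgxh
rit
kle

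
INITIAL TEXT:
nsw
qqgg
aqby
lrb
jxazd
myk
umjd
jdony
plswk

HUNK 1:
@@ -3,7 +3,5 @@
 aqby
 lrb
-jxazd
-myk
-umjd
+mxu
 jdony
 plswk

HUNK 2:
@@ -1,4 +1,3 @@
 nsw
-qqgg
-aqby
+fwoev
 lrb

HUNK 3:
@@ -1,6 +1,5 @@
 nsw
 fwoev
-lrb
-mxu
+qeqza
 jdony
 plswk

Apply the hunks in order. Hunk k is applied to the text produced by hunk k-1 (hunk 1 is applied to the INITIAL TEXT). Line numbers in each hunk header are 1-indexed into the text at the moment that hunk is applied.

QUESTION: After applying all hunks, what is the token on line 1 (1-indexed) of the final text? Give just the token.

Hunk 1: at line 3 remove [jxazd,myk,umjd] add [mxu] -> 7 lines: nsw qqgg aqby lrb mxu jdony plswk
Hunk 2: at line 1 remove [qqgg,aqby] add [fwoev] -> 6 lines: nsw fwoev lrb mxu jdony plswk
Hunk 3: at line 1 remove [lrb,mxu] add [qeqza] -> 5 lines: nsw fwoev qeqza jdony plswk
Final line 1: nsw

Answer: nsw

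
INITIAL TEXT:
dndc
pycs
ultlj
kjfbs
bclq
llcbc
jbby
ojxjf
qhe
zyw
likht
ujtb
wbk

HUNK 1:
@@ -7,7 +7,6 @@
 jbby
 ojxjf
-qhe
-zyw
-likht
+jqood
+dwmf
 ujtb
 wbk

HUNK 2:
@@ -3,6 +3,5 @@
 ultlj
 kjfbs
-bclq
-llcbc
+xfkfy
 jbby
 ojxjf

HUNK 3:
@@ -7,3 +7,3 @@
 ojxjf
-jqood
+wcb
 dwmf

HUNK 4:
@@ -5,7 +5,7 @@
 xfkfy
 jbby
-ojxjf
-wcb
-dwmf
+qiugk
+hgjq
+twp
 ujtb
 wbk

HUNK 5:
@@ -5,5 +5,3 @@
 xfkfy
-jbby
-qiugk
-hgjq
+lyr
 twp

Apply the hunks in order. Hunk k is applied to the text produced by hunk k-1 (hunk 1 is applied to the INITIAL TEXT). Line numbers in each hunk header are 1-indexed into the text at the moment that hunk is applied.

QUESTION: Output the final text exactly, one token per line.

Hunk 1: at line 7 remove [qhe,zyw,likht] add [jqood,dwmf] -> 12 lines: dndc pycs ultlj kjfbs bclq llcbc jbby ojxjf jqood dwmf ujtb wbk
Hunk 2: at line 3 remove [bclq,llcbc] add [xfkfy] -> 11 lines: dndc pycs ultlj kjfbs xfkfy jbby ojxjf jqood dwmf ujtb wbk
Hunk 3: at line 7 remove [jqood] add [wcb] -> 11 lines: dndc pycs ultlj kjfbs xfkfy jbby ojxjf wcb dwmf ujtb wbk
Hunk 4: at line 5 remove [ojxjf,wcb,dwmf] add [qiugk,hgjq,twp] -> 11 lines: dndc pycs ultlj kjfbs xfkfy jbby qiugk hgjq twp ujtb wbk
Hunk 5: at line 5 remove [jbby,qiugk,hgjq] add [lyr] -> 9 lines: dndc pycs ultlj kjfbs xfkfy lyr twp ujtb wbk

Answer: dndc
pycs
ultlj
kjfbs
xfkfy
lyr
twp
ujtb
wbk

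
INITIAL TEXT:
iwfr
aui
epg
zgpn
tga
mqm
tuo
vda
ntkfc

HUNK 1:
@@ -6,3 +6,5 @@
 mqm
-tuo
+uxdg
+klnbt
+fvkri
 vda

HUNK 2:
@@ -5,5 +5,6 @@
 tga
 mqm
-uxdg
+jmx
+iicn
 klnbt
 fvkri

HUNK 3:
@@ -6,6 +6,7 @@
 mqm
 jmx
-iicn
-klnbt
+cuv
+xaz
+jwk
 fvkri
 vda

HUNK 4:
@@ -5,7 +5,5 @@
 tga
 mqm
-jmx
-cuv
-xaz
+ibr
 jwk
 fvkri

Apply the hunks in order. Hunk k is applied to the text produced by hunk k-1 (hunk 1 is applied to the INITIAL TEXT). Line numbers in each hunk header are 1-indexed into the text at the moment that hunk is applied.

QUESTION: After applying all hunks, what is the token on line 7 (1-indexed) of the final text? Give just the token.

Hunk 1: at line 6 remove [tuo] add [uxdg,klnbt,fvkri] -> 11 lines: iwfr aui epg zgpn tga mqm uxdg klnbt fvkri vda ntkfc
Hunk 2: at line 5 remove [uxdg] add [jmx,iicn] -> 12 lines: iwfr aui epg zgpn tga mqm jmx iicn klnbt fvkri vda ntkfc
Hunk 3: at line 6 remove [iicn,klnbt] add [cuv,xaz,jwk] -> 13 lines: iwfr aui epg zgpn tga mqm jmx cuv xaz jwk fvkri vda ntkfc
Hunk 4: at line 5 remove [jmx,cuv,xaz] add [ibr] -> 11 lines: iwfr aui epg zgpn tga mqm ibr jwk fvkri vda ntkfc
Final line 7: ibr

Answer: ibr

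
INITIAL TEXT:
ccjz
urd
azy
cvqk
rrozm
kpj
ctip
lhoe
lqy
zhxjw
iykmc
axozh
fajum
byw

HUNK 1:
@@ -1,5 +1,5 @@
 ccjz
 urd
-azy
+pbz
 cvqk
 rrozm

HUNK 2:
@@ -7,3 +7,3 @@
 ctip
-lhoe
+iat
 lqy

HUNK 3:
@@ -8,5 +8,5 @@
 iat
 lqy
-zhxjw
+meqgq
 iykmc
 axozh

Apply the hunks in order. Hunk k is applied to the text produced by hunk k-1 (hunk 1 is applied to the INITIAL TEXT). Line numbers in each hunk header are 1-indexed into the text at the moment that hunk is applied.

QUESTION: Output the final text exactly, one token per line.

Hunk 1: at line 1 remove [azy] add [pbz] -> 14 lines: ccjz urd pbz cvqk rrozm kpj ctip lhoe lqy zhxjw iykmc axozh fajum byw
Hunk 2: at line 7 remove [lhoe] add [iat] -> 14 lines: ccjz urd pbz cvqk rrozm kpj ctip iat lqy zhxjw iykmc axozh fajum byw
Hunk 3: at line 8 remove [zhxjw] add [meqgq] -> 14 lines: ccjz urd pbz cvqk rrozm kpj ctip iat lqy meqgq iykmc axozh fajum byw

Answer: ccjz
urd
pbz
cvqk
rrozm
kpj
ctip
iat
lqy
meqgq
iykmc
axozh
fajum
byw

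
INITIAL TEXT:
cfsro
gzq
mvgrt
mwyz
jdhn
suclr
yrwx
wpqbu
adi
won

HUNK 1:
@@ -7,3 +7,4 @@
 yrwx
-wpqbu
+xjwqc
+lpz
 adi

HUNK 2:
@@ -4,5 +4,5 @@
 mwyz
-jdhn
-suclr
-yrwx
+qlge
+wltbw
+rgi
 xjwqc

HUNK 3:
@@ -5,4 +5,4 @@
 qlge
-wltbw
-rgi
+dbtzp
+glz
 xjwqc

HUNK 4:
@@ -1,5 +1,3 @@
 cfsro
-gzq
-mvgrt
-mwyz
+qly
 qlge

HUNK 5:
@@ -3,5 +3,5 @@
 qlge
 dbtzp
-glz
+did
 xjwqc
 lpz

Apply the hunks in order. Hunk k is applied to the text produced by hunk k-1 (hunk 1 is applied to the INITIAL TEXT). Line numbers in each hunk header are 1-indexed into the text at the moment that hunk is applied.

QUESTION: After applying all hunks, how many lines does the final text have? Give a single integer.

Answer: 9

Derivation:
Hunk 1: at line 7 remove [wpqbu] add [xjwqc,lpz] -> 11 lines: cfsro gzq mvgrt mwyz jdhn suclr yrwx xjwqc lpz adi won
Hunk 2: at line 4 remove [jdhn,suclr,yrwx] add [qlge,wltbw,rgi] -> 11 lines: cfsro gzq mvgrt mwyz qlge wltbw rgi xjwqc lpz adi won
Hunk 3: at line 5 remove [wltbw,rgi] add [dbtzp,glz] -> 11 lines: cfsro gzq mvgrt mwyz qlge dbtzp glz xjwqc lpz adi won
Hunk 4: at line 1 remove [gzq,mvgrt,mwyz] add [qly] -> 9 lines: cfsro qly qlge dbtzp glz xjwqc lpz adi won
Hunk 5: at line 3 remove [glz] add [did] -> 9 lines: cfsro qly qlge dbtzp did xjwqc lpz adi won
Final line count: 9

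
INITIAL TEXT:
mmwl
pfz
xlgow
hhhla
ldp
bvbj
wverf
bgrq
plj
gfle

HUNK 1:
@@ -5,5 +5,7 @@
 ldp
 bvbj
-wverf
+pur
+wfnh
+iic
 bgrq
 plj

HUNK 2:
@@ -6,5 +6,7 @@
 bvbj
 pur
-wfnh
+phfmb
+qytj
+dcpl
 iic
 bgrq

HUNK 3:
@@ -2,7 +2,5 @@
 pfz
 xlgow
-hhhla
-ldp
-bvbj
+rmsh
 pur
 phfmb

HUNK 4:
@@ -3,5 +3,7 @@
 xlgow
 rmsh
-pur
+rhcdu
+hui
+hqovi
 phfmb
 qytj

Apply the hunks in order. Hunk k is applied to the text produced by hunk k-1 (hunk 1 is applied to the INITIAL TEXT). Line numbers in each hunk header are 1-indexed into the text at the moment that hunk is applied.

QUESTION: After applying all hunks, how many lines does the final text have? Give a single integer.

Answer: 14

Derivation:
Hunk 1: at line 5 remove [wverf] add [pur,wfnh,iic] -> 12 lines: mmwl pfz xlgow hhhla ldp bvbj pur wfnh iic bgrq plj gfle
Hunk 2: at line 6 remove [wfnh] add [phfmb,qytj,dcpl] -> 14 lines: mmwl pfz xlgow hhhla ldp bvbj pur phfmb qytj dcpl iic bgrq plj gfle
Hunk 3: at line 2 remove [hhhla,ldp,bvbj] add [rmsh] -> 12 lines: mmwl pfz xlgow rmsh pur phfmb qytj dcpl iic bgrq plj gfle
Hunk 4: at line 3 remove [pur] add [rhcdu,hui,hqovi] -> 14 lines: mmwl pfz xlgow rmsh rhcdu hui hqovi phfmb qytj dcpl iic bgrq plj gfle
Final line count: 14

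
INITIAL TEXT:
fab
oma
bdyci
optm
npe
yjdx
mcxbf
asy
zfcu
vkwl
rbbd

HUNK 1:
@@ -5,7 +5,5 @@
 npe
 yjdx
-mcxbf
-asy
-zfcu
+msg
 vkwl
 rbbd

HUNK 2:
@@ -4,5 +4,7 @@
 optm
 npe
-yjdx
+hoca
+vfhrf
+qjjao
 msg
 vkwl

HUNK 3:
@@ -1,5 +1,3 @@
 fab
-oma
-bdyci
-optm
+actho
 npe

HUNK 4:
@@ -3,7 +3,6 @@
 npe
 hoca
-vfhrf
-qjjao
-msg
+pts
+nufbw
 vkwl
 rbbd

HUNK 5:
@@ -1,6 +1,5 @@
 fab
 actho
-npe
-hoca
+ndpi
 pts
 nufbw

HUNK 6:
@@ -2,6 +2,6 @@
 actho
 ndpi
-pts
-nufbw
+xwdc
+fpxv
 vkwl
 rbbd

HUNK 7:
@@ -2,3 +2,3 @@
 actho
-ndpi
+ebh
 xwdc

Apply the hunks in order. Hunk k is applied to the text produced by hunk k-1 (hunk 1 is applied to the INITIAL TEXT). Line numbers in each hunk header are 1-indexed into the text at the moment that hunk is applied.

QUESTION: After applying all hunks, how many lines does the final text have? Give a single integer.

Hunk 1: at line 5 remove [mcxbf,asy,zfcu] add [msg] -> 9 lines: fab oma bdyci optm npe yjdx msg vkwl rbbd
Hunk 2: at line 4 remove [yjdx] add [hoca,vfhrf,qjjao] -> 11 lines: fab oma bdyci optm npe hoca vfhrf qjjao msg vkwl rbbd
Hunk 3: at line 1 remove [oma,bdyci,optm] add [actho] -> 9 lines: fab actho npe hoca vfhrf qjjao msg vkwl rbbd
Hunk 4: at line 3 remove [vfhrf,qjjao,msg] add [pts,nufbw] -> 8 lines: fab actho npe hoca pts nufbw vkwl rbbd
Hunk 5: at line 1 remove [npe,hoca] add [ndpi] -> 7 lines: fab actho ndpi pts nufbw vkwl rbbd
Hunk 6: at line 2 remove [pts,nufbw] add [xwdc,fpxv] -> 7 lines: fab actho ndpi xwdc fpxv vkwl rbbd
Hunk 7: at line 2 remove [ndpi] add [ebh] -> 7 lines: fab actho ebh xwdc fpxv vkwl rbbd
Final line count: 7

Answer: 7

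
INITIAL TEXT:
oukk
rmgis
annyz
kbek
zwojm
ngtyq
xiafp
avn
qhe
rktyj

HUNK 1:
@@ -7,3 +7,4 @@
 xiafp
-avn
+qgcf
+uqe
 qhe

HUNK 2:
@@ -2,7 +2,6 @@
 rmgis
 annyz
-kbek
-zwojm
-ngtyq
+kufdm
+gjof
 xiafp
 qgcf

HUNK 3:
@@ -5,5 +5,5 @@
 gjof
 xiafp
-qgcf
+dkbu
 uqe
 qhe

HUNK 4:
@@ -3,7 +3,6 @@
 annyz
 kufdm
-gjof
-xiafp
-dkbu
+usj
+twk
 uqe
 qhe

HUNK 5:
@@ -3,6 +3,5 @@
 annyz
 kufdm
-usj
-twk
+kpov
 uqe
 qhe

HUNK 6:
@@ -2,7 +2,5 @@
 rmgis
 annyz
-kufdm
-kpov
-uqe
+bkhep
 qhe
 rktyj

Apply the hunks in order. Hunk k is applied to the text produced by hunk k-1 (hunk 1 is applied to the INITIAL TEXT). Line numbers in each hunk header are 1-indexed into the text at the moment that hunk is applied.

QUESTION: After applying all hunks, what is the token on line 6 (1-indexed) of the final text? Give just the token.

Hunk 1: at line 7 remove [avn] add [qgcf,uqe] -> 11 lines: oukk rmgis annyz kbek zwojm ngtyq xiafp qgcf uqe qhe rktyj
Hunk 2: at line 2 remove [kbek,zwojm,ngtyq] add [kufdm,gjof] -> 10 lines: oukk rmgis annyz kufdm gjof xiafp qgcf uqe qhe rktyj
Hunk 3: at line 5 remove [qgcf] add [dkbu] -> 10 lines: oukk rmgis annyz kufdm gjof xiafp dkbu uqe qhe rktyj
Hunk 4: at line 3 remove [gjof,xiafp,dkbu] add [usj,twk] -> 9 lines: oukk rmgis annyz kufdm usj twk uqe qhe rktyj
Hunk 5: at line 3 remove [usj,twk] add [kpov] -> 8 lines: oukk rmgis annyz kufdm kpov uqe qhe rktyj
Hunk 6: at line 2 remove [kufdm,kpov,uqe] add [bkhep] -> 6 lines: oukk rmgis annyz bkhep qhe rktyj
Final line 6: rktyj

Answer: rktyj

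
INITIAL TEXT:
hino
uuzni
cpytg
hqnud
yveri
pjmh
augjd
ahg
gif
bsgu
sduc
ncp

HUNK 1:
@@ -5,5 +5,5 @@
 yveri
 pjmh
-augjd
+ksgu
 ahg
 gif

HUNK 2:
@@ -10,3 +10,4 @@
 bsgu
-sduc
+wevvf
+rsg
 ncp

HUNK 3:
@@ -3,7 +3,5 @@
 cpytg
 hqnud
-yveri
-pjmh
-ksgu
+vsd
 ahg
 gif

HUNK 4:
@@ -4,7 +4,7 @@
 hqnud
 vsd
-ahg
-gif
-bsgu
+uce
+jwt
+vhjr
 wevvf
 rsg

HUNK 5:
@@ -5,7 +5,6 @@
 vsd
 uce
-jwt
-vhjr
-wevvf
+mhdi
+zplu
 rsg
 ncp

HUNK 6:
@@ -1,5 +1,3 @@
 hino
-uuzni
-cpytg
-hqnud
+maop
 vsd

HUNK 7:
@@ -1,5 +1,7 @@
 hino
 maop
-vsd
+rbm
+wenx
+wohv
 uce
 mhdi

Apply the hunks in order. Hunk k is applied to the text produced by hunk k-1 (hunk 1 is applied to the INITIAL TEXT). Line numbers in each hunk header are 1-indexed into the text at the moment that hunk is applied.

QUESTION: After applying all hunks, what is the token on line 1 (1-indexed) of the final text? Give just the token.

Answer: hino

Derivation:
Hunk 1: at line 5 remove [augjd] add [ksgu] -> 12 lines: hino uuzni cpytg hqnud yveri pjmh ksgu ahg gif bsgu sduc ncp
Hunk 2: at line 10 remove [sduc] add [wevvf,rsg] -> 13 lines: hino uuzni cpytg hqnud yveri pjmh ksgu ahg gif bsgu wevvf rsg ncp
Hunk 3: at line 3 remove [yveri,pjmh,ksgu] add [vsd] -> 11 lines: hino uuzni cpytg hqnud vsd ahg gif bsgu wevvf rsg ncp
Hunk 4: at line 4 remove [ahg,gif,bsgu] add [uce,jwt,vhjr] -> 11 lines: hino uuzni cpytg hqnud vsd uce jwt vhjr wevvf rsg ncp
Hunk 5: at line 5 remove [jwt,vhjr,wevvf] add [mhdi,zplu] -> 10 lines: hino uuzni cpytg hqnud vsd uce mhdi zplu rsg ncp
Hunk 6: at line 1 remove [uuzni,cpytg,hqnud] add [maop] -> 8 lines: hino maop vsd uce mhdi zplu rsg ncp
Hunk 7: at line 1 remove [vsd] add [rbm,wenx,wohv] -> 10 lines: hino maop rbm wenx wohv uce mhdi zplu rsg ncp
Final line 1: hino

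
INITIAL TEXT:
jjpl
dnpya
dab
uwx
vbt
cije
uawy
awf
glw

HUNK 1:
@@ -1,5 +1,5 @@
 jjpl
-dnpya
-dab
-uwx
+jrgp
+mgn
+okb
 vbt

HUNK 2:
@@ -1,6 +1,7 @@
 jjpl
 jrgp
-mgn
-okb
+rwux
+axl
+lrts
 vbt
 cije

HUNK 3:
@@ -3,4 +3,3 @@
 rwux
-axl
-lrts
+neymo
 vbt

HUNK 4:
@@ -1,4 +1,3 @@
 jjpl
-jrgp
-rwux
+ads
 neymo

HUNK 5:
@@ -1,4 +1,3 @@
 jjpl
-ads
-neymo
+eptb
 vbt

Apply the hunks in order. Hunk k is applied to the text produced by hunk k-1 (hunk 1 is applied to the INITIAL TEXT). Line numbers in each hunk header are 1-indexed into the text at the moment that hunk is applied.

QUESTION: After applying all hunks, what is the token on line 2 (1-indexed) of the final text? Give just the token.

Hunk 1: at line 1 remove [dnpya,dab,uwx] add [jrgp,mgn,okb] -> 9 lines: jjpl jrgp mgn okb vbt cije uawy awf glw
Hunk 2: at line 1 remove [mgn,okb] add [rwux,axl,lrts] -> 10 lines: jjpl jrgp rwux axl lrts vbt cije uawy awf glw
Hunk 3: at line 3 remove [axl,lrts] add [neymo] -> 9 lines: jjpl jrgp rwux neymo vbt cije uawy awf glw
Hunk 4: at line 1 remove [jrgp,rwux] add [ads] -> 8 lines: jjpl ads neymo vbt cije uawy awf glw
Hunk 5: at line 1 remove [ads,neymo] add [eptb] -> 7 lines: jjpl eptb vbt cije uawy awf glw
Final line 2: eptb

Answer: eptb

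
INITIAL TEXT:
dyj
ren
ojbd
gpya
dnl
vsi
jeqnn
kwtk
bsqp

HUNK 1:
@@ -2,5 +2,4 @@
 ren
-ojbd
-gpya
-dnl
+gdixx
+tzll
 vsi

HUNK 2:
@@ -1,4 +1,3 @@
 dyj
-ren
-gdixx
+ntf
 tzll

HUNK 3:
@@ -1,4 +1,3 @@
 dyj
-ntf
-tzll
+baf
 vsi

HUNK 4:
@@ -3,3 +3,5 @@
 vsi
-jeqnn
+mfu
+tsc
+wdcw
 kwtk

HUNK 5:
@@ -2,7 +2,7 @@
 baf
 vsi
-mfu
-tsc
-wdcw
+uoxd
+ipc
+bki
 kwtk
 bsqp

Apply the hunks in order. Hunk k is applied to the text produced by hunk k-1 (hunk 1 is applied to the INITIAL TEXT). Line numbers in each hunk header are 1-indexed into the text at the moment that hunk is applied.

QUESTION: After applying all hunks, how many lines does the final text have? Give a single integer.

Hunk 1: at line 2 remove [ojbd,gpya,dnl] add [gdixx,tzll] -> 8 lines: dyj ren gdixx tzll vsi jeqnn kwtk bsqp
Hunk 2: at line 1 remove [ren,gdixx] add [ntf] -> 7 lines: dyj ntf tzll vsi jeqnn kwtk bsqp
Hunk 3: at line 1 remove [ntf,tzll] add [baf] -> 6 lines: dyj baf vsi jeqnn kwtk bsqp
Hunk 4: at line 3 remove [jeqnn] add [mfu,tsc,wdcw] -> 8 lines: dyj baf vsi mfu tsc wdcw kwtk bsqp
Hunk 5: at line 2 remove [mfu,tsc,wdcw] add [uoxd,ipc,bki] -> 8 lines: dyj baf vsi uoxd ipc bki kwtk bsqp
Final line count: 8

Answer: 8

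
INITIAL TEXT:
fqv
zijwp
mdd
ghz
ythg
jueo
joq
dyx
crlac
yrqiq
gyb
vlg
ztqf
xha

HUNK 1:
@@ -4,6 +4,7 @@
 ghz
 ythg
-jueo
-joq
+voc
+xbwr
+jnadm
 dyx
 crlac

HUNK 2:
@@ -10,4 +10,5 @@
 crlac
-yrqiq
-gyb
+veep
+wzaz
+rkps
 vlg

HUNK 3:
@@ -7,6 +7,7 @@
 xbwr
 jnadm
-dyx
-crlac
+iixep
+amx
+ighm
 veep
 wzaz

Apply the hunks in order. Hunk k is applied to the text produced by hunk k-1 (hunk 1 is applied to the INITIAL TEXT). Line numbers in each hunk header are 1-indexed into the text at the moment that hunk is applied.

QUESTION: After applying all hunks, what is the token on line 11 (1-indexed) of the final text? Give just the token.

Answer: ighm

Derivation:
Hunk 1: at line 4 remove [jueo,joq] add [voc,xbwr,jnadm] -> 15 lines: fqv zijwp mdd ghz ythg voc xbwr jnadm dyx crlac yrqiq gyb vlg ztqf xha
Hunk 2: at line 10 remove [yrqiq,gyb] add [veep,wzaz,rkps] -> 16 lines: fqv zijwp mdd ghz ythg voc xbwr jnadm dyx crlac veep wzaz rkps vlg ztqf xha
Hunk 3: at line 7 remove [dyx,crlac] add [iixep,amx,ighm] -> 17 lines: fqv zijwp mdd ghz ythg voc xbwr jnadm iixep amx ighm veep wzaz rkps vlg ztqf xha
Final line 11: ighm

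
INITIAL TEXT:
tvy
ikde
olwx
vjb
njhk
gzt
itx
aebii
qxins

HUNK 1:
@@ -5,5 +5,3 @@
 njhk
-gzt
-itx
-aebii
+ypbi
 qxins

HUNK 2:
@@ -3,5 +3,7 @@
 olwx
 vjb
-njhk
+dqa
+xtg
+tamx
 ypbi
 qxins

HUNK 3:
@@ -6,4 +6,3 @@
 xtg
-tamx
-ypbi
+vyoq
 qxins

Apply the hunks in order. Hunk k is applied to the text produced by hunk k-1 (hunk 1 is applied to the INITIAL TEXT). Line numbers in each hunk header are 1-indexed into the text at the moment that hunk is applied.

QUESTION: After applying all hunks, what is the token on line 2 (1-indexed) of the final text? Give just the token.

Hunk 1: at line 5 remove [gzt,itx,aebii] add [ypbi] -> 7 lines: tvy ikde olwx vjb njhk ypbi qxins
Hunk 2: at line 3 remove [njhk] add [dqa,xtg,tamx] -> 9 lines: tvy ikde olwx vjb dqa xtg tamx ypbi qxins
Hunk 3: at line 6 remove [tamx,ypbi] add [vyoq] -> 8 lines: tvy ikde olwx vjb dqa xtg vyoq qxins
Final line 2: ikde

Answer: ikde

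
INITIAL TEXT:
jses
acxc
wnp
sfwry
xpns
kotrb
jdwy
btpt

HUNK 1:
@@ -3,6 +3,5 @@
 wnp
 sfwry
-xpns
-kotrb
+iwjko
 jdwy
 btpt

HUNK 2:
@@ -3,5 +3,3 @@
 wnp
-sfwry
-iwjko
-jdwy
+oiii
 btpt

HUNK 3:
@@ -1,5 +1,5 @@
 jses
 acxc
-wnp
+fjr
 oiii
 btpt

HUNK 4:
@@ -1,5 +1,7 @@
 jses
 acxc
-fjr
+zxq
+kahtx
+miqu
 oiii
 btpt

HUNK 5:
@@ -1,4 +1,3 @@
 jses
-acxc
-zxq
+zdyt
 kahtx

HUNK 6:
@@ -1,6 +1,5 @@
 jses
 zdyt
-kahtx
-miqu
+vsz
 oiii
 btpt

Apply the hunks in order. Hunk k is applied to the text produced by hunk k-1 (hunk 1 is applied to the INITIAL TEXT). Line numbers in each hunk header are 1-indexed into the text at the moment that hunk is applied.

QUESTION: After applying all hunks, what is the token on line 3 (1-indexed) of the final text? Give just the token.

Hunk 1: at line 3 remove [xpns,kotrb] add [iwjko] -> 7 lines: jses acxc wnp sfwry iwjko jdwy btpt
Hunk 2: at line 3 remove [sfwry,iwjko,jdwy] add [oiii] -> 5 lines: jses acxc wnp oiii btpt
Hunk 3: at line 1 remove [wnp] add [fjr] -> 5 lines: jses acxc fjr oiii btpt
Hunk 4: at line 1 remove [fjr] add [zxq,kahtx,miqu] -> 7 lines: jses acxc zxq kahtx miqu oiii btpt
Hunk 5: at line 1 remove [acxc,zxq] add [zdyt] -> 6 lines: jses zdyt kahtx miqu oiii btpt
Hunk 6: at line 1 remove [kahtx,miqu] add [vsz] -> 5 lines: jses zdyt vsz oiii btpt
Final line 3: vsz

Answer: vsz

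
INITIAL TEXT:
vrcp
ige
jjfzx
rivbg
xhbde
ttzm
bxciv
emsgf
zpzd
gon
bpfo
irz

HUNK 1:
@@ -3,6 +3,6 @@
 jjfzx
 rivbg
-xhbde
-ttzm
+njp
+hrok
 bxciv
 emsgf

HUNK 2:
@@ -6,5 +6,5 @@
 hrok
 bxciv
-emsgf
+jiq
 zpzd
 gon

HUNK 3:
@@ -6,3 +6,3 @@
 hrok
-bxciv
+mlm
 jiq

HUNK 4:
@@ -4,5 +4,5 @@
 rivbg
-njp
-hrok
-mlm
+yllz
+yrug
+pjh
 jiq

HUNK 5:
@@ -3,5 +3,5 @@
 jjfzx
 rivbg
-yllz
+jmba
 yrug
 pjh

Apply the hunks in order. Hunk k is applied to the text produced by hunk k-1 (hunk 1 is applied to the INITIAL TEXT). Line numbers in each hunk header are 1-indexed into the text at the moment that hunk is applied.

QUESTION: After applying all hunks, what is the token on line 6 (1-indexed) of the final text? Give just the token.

Hunk 1: at line 3 remove [xhbde,ttzm] add [njp,hrok] -> 12 lines: vrcp ige jjfzx rivbg njp hrok bxciv emsgf zpzd gon bpfo irz
Hunk 2: at line 6 remove [emsgf] add [jiq] -> 12 lines: vrcp ige jjfzx rivbg njp hrok bxciv jiq zpzd gon bpfo irz
Hunk 3: at line 6 remove [bxciv] add [mlm] -> 12 lines: vrcp ige jjfzx rivbg njp hrok mlm jiq zpzd gon bpfo irz
Hunk 4: at line 4 remove [njp,hrok,mlm] add [yllz,yrug,pjh] -> 12 lines: vrcp ige jjfzx rivbg yllz yrug pjh jiq zpzd gon bpfo irz
Hunk 5: at line 3 remove [yllz] add [jmba] -> 12 lines: vrcp ige jjfzx rivbg jmba yrug pjh jiq zpzd gon bpfo irz
Final line 6: yrug

Answer: yrug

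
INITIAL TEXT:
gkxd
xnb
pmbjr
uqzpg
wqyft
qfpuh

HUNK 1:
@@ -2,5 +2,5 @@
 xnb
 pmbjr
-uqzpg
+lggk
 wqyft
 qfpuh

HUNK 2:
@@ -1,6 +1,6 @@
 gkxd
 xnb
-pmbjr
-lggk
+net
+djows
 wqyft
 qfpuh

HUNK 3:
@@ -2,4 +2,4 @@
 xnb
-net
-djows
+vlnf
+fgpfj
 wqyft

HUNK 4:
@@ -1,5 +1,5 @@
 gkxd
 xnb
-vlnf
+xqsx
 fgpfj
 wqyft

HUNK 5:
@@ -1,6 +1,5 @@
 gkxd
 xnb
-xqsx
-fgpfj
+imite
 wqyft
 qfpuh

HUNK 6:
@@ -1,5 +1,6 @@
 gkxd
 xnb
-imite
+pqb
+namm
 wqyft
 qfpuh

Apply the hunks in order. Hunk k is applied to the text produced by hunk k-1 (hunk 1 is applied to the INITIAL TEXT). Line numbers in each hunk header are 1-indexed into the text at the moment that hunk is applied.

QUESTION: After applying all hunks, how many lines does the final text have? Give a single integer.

Answer: 6

Derivation:
Hunk 1: at line 2 remove [uqzpg] add [lggk] -> 6 lines: gkxd xnb pmbjr lggk wqyft qfpuh
Hunk 2: at line 1 remove [pmbjr,lggk] add [net,djows] -> 6 lines: gkxd xnb net djows wqyft qfpuh
Hunk 3: at line 2 remove [net,djows] add [vlnf,fgpfj] -> 6 lines: gkxd xnb vlnf fgpfj wqyft qfpuh
Hunk 4: at line 1 remove [vlnf] add [xqsx] -> 6 lines: gkxd xnb xqsx fgpfj wqyft qfpuh
Hunk 5: at line 1 remove [xqsx,fgpfj] add [imite] -> 5 lines: gkxd xnb imite wqyft qfpuh
Hunk 6: at line 1 remove [imite] add [pqb,namm] -> 6 lines: gkxd xnb pqb namm wqyft qfpuh
Final line count: 6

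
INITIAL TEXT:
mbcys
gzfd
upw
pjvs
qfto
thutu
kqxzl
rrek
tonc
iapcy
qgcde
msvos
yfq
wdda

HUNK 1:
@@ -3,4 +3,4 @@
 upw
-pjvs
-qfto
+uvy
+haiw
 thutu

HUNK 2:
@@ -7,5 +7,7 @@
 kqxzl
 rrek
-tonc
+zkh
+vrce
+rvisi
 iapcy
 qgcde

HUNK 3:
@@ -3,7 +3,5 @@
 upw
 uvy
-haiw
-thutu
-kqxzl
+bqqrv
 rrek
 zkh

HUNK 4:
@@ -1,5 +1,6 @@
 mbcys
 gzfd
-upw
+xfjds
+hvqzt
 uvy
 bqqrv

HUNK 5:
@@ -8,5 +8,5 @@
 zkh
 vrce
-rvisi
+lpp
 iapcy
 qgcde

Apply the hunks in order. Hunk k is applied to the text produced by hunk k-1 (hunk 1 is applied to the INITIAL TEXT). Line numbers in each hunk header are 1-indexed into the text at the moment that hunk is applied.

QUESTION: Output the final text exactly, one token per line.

Hunk 1: at line 3 remove [pjvs,qfto] add [uvy,haiw] -> 14 lines: mbcys gzfd upw uvy haiw thutu kqxzl rrek tonc iapcy qgcde msvos yfq wdda
Hunk 2: at line 7 remove [tonc] add [zkh,vrce,rvisi] -> 16 lines: mbcys gzfd upw uvy haiw thutu kqxzl rrek zkh vrce rvisi iapcy qgcde msvos yfq wdda
Hunk 3: at line 3 remove [haiw,thutu,kqxzl] add [bqqrv] -> 14 lines: mbcys gzfd upw uvy bqqrv rrek zkh vrce rvisi iapcy qgcde msvos yfq wdda
Hunk 4: at line 1 remove [upw] add [xfjds,hvqzt] -> 15 lines: mbcys gzfd xfjds hvqzt uvy bqqrv rrek zkh vrce rvisi iapcy qgcde msvos yfq wdda
Hunk 5: at line 8 remove [rvisi] add [lpp] -> 15 lines: mbcys gzfd xfjds hvqzt uvy bqqrv rrek zkh vrce lpp iapcy qgcde msvos yfq wdda

Answer: mbcys
gzfd
xfjds
hvqzt
uvy
bqqrv
rrek
zkh
vrce
lpp
iapcy
qgcde
msvos
yfq
wdda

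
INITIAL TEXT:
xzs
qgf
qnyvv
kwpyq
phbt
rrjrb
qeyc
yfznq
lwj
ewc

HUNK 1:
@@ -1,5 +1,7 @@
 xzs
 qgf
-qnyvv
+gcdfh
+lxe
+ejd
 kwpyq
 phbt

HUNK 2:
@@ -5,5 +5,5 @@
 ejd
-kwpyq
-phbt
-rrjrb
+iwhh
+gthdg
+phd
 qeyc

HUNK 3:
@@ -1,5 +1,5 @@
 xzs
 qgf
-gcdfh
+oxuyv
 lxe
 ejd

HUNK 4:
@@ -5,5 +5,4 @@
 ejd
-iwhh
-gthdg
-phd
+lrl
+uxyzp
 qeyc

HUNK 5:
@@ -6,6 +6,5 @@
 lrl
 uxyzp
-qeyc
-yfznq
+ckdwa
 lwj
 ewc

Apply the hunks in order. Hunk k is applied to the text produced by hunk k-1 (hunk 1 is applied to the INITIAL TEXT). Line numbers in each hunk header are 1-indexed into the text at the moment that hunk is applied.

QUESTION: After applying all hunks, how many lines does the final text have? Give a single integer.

Answer: 10

Derivation:
Hunk 1: at line 1 remove [qnyvv] add [gcdfh,lxe,ejd] -> 12 lines: xzs qgf gcdfh lxe ejd kwpyq phbt rrjrb qeyc yfznq lwj ewc
Hunk 2: at line 5 remove [kwpyq,phbt,rrjrb] add [iwhh,gthdg,phd] -> 12 lines: xzs qgf gcdfh lxe ejd iwhh gthdg phd qeyc yfznq lwj ewc
Hunk 3: at line 1 remove [gcdfh] add [oxuyv] -> 12 lines: xzs qgf oxuyv lxe ejd iwhh gthdg phd qeyc yfznq lwj ewc
Hunk 4: at line 5 remove [iwhh,gthdg,phd] add [lrl,uxyzp] -> 11 lines: xzs qgf oxuyv lxe ejd lrl uxyzp qeyc yfznq lwj ewc
Hunk 5: at line 6 remove [qeyc,yfznq] add [ckdwa] -> 10 lines: xzs qgf oxuyv lxe ejd lrl uxyzp ckdwa lwj ewc
Final line count: 10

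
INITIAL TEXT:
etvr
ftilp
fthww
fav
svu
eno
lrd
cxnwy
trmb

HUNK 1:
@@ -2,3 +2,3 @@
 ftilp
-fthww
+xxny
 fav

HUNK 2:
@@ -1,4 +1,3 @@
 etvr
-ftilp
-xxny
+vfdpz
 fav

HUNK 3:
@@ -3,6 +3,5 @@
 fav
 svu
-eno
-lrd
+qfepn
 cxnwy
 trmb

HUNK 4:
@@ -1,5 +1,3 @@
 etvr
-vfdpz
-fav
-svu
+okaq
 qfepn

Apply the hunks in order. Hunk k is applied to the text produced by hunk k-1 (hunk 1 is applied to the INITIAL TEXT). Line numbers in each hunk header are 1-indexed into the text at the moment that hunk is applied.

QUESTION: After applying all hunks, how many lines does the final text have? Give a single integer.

Answer: 5

Derivation:
Hunk 1: at line 2 remove [fthww] add [xxny] -> 9 lines: etvr ftilp xxny fav svu eno lrd cxnwy trmb
Hunk 2: at line 1 remove [ftilp,xxny] add [vfdpz] -> 8 lines: etvr vfdpz fav svu eno lrd cxnwy trmb
Hunk 3: at line 3 remove [eno,lrd] add [qfepn] -> 7 lines: etvr vfdpz fav svu qfepn cxnwy trmb
Hunk 4: at line 1 remove [vfdpz,fav,svu] add [okaq] -> 5 lines: etvr okaq qfepn cxnwy trmb
Final line count: 5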